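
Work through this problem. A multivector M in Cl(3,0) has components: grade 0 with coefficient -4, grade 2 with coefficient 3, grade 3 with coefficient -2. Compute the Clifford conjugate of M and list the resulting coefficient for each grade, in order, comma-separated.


Clifford conjugate sign for grade k: (-1)^(k(k+1)/2)
Grade 0: (-1)^(0*1/2) = (-1)^0 = 1, coeff -4 -> -4
Grade 2: (-1)^(2*3/2) = (-1)^3 = -1, coeff 3 -> -3
Grade 3: (-1)^(3*4/2) = (-1)^6 = 1, coeff -2 -> -2
Conjugated coefficients: -4, -3, -2


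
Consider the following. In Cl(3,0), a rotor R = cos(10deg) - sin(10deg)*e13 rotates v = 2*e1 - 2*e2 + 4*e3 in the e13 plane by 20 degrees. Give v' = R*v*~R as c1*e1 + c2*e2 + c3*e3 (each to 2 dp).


Rotor R = cos(10deg) - sin(10deg)*e13
Rotation angle theta = 2 * 10 = 20 degrees in the e13 plane (e1 -> e3).
The component perpendicular to the plane (e2) is invariant: v'_2 = v2 = -2.00
cos(20deg) = 0.9397, sin(20deg) = 0.3420
v'_1 = v1*cos(theta) - v3*sin(theta) = 2*0.9397 - 4*0.3420 = 0.51
v'_3 = v1*sin(theta) + v3*cos(theta) = 2*0.3420 + 4*0.9397 = 4.44
v' = 0.51*e1 - 2.00*e2 + 4.44*e3


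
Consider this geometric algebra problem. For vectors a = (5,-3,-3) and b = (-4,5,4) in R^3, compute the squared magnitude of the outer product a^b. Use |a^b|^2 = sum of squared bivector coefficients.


a wedge b = (a1*b2 - a2*b1)*e12 + (a1*b3 - a3*b1)*e13 + (a2*b3 - a3*b2)*e23
e12 coeff: 5*5 - (-3)*(-4) = 25 - 12 = 13
e13 coeff: 5*4 - (-3)*(-4) = 20 - 12 = 8
e23 coeff: (-3)*4 - (-3)*5 = -12 - (-15) = 3
|a wedge b|^2 = 13^2 + 8^2 + 3^2
= 169 + 64 + 9
= 242


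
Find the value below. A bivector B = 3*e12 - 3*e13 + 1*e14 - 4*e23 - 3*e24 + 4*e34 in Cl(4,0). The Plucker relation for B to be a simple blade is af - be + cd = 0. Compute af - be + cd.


Plucker relation: af - be + cd
a*f = 3*4 = 12
b*e = (-3)*(-3) = 9
c*d = 1*(-4) = -4
af - be + cd = 12 - 9 + (-4)
= -1


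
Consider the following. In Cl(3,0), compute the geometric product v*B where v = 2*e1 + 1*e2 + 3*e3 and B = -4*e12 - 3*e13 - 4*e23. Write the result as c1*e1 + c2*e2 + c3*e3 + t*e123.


vB has grade-1 (vector) and grade-3 (trivector) parts: vB = (v _| B) + (v ^ B).
Vector part <vB>_1:
  e1: -v2*b12 - v3*b13 = -(1)*(-4) - (3)*(-3) = 13
  e2: v1*b12 - v3*b23 = (2)*(-4) - (3)*(-4) = 4
  e3: v1*b13 + v2*b23 = (2)*(-3) + (1)*(-4) = -10
Trivector part <vB>_3:
  e123: v1*b23 - v2*b13 + v3*b12 = (2)*(-4) - (1)*(-3) + (3)*(-4) = -17
vB = 13*e1 + 4*e2 - 10*e3 - 17*e123


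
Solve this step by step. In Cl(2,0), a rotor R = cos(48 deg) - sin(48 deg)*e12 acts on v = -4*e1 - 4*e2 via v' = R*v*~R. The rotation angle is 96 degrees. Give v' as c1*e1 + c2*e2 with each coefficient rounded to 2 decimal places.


Rotor R = cos(48deg) - sin(48deg)*e12
Rotation angle theta = 2 * 48 = 96 degrees
v' = R*v*~R rotates v by theta.
cos(96deg) = -0.1045, sin(96deg) = 0.9945
v'_1 = -4*cos(96deg) - (-4)*sin(96deg)
= -4*(-0.1045) - (-4)*0.9945
= 4.40
v'_2 = -4*sin(96deg) + (-4)*cos(96deg)
= -4*0.9945 + (-4)*(-0.1045)
= -3.56
v' = 4.40*e1 - 3.56*e2


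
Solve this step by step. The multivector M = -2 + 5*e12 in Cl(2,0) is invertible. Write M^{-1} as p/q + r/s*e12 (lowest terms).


M = -2 + 5*e12, where e12^2 = -1.
Since M commutes with its reverse ~M = a - b*e12, M * ~M = a^2 - b^2*e12^2 = a^2 + b^2.
So M^{-1} = ~M / (a^2 + b^2) = (a - b*e12)/(a^2 + b^2).
a^2 + b^2 = 4 + 25 = 29
Scalar part = -2/29 = -2/29
Bivector coeff = -5/29 = -5/29
M^{-1} = -2/29 - 5/29*e12


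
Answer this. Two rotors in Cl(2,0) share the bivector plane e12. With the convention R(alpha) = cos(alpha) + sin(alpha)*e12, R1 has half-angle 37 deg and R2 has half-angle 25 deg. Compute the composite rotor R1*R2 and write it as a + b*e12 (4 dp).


Same-plane rotors commute and their half-angles add:
R1*R2 = cos(a1 + a2) + sin(a1 + a2)*e12.
a1 + a2 = 37 + 25 = 62 deg
cos(62 deg) = 0.4695
sin(62 deg) = 0.8829
R1*R2 = 0.4695 + 0.8829*e12


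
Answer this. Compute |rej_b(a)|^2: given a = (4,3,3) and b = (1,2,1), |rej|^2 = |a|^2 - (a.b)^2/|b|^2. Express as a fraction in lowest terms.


|a|^2 = 4^2 + 3^2 + 3^2 = 34
|b|^2 = 1^2 + 2^2 + 1^2 = 6
a . b = 4*1 + 3*2 + 3*1 = 13
(a.b)^2 = 13^2 = 169
|rej|^2 = 34 - 169/6
= (204 - 169)/6
= 35/6
In lowest terms: 35/6


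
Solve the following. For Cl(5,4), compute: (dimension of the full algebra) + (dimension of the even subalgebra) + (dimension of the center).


n = 5 + 4 = 9
Total dim = 2^9 = 512
Even subalgebra dim = 2^8 = 256
n is odd, so center dim = 2
Sum = 512 + 256 + 2 = 770


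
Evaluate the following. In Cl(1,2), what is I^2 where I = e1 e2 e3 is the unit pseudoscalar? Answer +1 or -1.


The pseudoscalar I = e1...e_n (product of all n generators) of Cl(p,q) satisfies I^2 = (-1)^(q + n(n-1)/2).
p = 1, q = 2, n = p + q = 3
n(n-1)/2 = 3 * 2 / 2 = 3
Exponent = q + n(n-1)/2 = 2 + 3 = 5
I^2 = (-1)^5 = -1


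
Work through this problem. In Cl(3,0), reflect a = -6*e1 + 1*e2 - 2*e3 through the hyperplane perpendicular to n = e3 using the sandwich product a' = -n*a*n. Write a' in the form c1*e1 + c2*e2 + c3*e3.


Reflection formula: a' = -n*a*n, with n = e3 (unit vector, n^2 = 1).
For reflection through hyperplane perp to e3:
The component along e3 flips sign, others stay.
a = (-6, 1, -2)
a' = (-6, 1, 2)
a' = -6*e1 + 1*e2 + 2*e3


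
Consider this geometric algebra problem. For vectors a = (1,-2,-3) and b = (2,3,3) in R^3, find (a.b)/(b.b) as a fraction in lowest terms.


Projection coefficient = (a . b) / (b . b)
a . b = 1*2 + (-2)*3 + (-3)*3
= 2 + (-6) + (-9) = -13
b . b = 2^2 + 3^2 + 3^2
= 4 + 9 + 9 = 22
Coefficient = -13/22
In lowest terms: -13/22


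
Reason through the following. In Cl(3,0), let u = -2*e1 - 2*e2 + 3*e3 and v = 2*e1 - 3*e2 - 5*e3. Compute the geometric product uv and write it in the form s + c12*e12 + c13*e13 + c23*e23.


In Cl(3,0): e_i^2 = 1, e_ie_j = -e_je_i for i != j.
Scalar part = u . v = (-2)*2 + (-2)*(-3) + 3*(-5)
= -4 + 6 + (-15) = -13
e12 coeff = (-2)*(-3) - (-2)*2 = 6 - (-4) = 10
e13 coeff = (-2)*(-5) - 3*2 = 10 - 6 = 4
e23 coeff = (-2)*(-5) - 3*(-3) = 10 - (-9) = 19
uv = -13 + 10*e12 + 4*e13 + 19*e23


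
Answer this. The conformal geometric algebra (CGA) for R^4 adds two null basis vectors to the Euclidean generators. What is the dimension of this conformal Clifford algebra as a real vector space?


The conformal model of R^4 uses Cl(5,1): the 4 Euclidean generators plus two extra orthogonal generators e+ (e+^2 = +1) and e- (e-^2 = -1), from which the null vectors e0, einf are built.
Number of generators m = 4 + 2 = 6.
dim Cl(p,q) = 2^m = 2^6 = 64


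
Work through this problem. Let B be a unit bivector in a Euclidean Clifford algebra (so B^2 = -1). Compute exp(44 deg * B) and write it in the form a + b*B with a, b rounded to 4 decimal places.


For a unit bivector B with B^2 = -1, the exponential series gives
e^(theta*B) = cos(theta) + sin(theta)*B (the GA analogue of Euler's formula).
theta = 44 degrees = 0.767945 rad
cos(44 deg) = 0.7193
sin(44 deg) = 0.6947
exp(theta*B) = 0.7193 + 0.6947*B


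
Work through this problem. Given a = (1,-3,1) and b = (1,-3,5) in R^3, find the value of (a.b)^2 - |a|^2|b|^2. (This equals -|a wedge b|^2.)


a . b = 1*1 + (-3)*(-3) + 1*5
= 1 + 9 + 5 = 15
|a|^2 = 1^2 + (-3)^2 + 1^2 = 11
|b|^2 = 1^2 + (-3)^2 + 5^2 = 35
(a.b)^2 = 15^2 = 225
|a|^2 * |b|^2 = 11 * 35 = 385
Result = 225 - 385 = -160


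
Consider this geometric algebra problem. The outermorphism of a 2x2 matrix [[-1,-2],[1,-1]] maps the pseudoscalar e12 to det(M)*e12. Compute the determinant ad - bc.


The outermorphism of a linear map f sends e1^e2 to f(e1)^f(e2).
f(e1) = -1*e1 + 1*e2
f(e2) = -2*e1 - 1*e2
f(e1) ^ f(e2) = (-1*e1 + 1*e2) ^ (-2*e1 - 1*e2)
= (-1)*(-1)*e12 + 1*(-2)*e21
= (1 - (-2))*e12
= 3*e12
Coefficient = 3


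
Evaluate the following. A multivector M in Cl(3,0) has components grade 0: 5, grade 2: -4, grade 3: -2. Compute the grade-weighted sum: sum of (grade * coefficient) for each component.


Grade-weighted sum = sum of grade_k * coefficient_k
0*5 = 0
2*(-4) = -8
3*(-2) = -6
Total = 0 + (-8) + (-6) = -14


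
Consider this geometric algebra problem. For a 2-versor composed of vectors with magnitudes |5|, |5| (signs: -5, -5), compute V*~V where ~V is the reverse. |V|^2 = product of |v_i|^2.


Each vector v_i has |v_i|^2 = s_i^2
Squared scales: (-5)^2 = 25, (-5)^2 = 25
|V|^2 = 25 * 25
= 625


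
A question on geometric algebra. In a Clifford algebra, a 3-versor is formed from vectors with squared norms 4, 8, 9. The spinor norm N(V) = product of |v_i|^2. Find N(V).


Spinor norm N(V) = |v1|^2 * |v2|^2 * ... * |v3|^2
= 4 * 8 * 9
Running product: 4, 32, 288
N(V) = 288


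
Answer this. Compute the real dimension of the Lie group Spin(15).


Spin(n) double-covers SO(n); both have Lie algebra so(n) of dimension n(n-1)/2.
n = 15
n(n-1) = 15 * 14 = 210
dim Spin(15) = 210/2 = 105


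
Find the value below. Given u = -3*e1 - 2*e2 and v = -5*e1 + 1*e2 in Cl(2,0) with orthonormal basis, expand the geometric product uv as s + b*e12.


Expand: (-3*e1 - 2*e2)(-5*e1 + 1*e2)
= (-3)*(-5)*e1e1 + (-3)*1*e1e2 + (-2)*(-5)*e2e1 + (-2)*1*e2e2
Using e1^2 = e2^2 = 1, e2e1 = -e1e2:
Scalar part s = (-3)*(-5) + (-2)*1 = 15 + (-2) = 13
Bivector part b = (-3)*1 - (-2)*(-5) = -3 - 10 = -13
uv = 13 - 13*e12


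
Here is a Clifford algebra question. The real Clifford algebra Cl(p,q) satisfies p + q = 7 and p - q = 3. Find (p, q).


We need p + q = 7 and p - q = 3.
Adding: 2p = 7 + 3 = 10, so p = 5.
Then q = 7 - 5 = 2.
(p, q) = (5, 2)


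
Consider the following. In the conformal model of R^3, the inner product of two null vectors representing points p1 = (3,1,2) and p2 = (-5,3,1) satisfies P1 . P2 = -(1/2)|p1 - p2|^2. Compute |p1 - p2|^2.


p1 - p2 = (8, -2, 1)
|p1 - p2|^2 = 8^2 + (-2)^2 + 1^2
= 64 + 4 + 1
= 69


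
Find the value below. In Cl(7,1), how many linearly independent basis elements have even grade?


Even subalgebra dimension = 2^(n-1)
n = 7 + 1 = 8
2^(8 - 1) = 2^7 = 128
Verification: sum of C(8,k) for even k = 1 + 28 + 70 + 28 + 1 = 128
Result = 128


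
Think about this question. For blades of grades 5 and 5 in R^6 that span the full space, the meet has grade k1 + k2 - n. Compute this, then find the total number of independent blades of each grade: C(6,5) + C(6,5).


Meet grade = grade(A) + grade(B) - n
= 5 + 5 - 6 = 4
C(6,5) = 6
C(6,5) = 6
dim_A + dim_B = 6 + 6 = 12


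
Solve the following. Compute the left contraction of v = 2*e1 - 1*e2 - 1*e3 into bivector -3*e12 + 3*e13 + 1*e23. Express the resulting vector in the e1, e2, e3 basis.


Left contraction v _| B = <vB>_1 (grade-1 part of the geometric product vB).
Using e1_|e12 = e2, e2_|e12 = -e1, e1_|e13 = e3, e3_|e13 = -e1, e2_|e23 = e3, e3_|e23 = -e2:
e1 coeff: -v2*b12 - v3*b13 = -(-1)*(-3) - (-1)*(3) = 0
e2 coeff: v1*b12 - v3*b23 = (2)*(-3) - (-1)*(1) = -5
e3 coeff: v1*b13 + v2*b23 = (2)*(3) + (-1)*(1) = 5
v _| B = 0*e1 - 5*e2 + 5*e3


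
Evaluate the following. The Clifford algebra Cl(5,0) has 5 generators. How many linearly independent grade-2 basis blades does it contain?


Number of grade-k basis blades in Cl(p,q) with n = p + q is C(n, k).
n = 5 + 0 = 5
C(5, 2) = 5! / (2! * 3!)
= 120 / (2 * 6)
= 10


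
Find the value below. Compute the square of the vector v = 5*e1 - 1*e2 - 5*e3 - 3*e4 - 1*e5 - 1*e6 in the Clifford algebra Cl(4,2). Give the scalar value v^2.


v^2 = sum of c_i^2 * e_i^2
Positive signature terms (e_i^2 = +1): 5^2 + (-1)^2 + (-5)^2 + (-3)^2 = 60
Negative signature terms (e_j^2 = -1): (-1)^2 + (-1)^2 = 2
v^2 = 60 - 2 = 58


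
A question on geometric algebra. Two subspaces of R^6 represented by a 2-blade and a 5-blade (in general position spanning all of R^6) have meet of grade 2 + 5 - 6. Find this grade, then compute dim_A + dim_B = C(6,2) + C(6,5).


Meet grade = grade(A) + grade(B) - n
= 2 + 5 - 6 = 1
C(6,2) = 15
C(6,5) = 6
dim_A + dim_B = 15 + 6 = 21


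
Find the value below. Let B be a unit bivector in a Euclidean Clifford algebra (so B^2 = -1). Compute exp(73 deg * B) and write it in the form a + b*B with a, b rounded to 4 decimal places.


For a unit bivector B with B^2 = -1, the exponential series gives
e^(theta*B) = cos(theta) + sin(theta)*B (the GA analogue of Euler's formula).
theta = 73 degrees = 1.27409 rad
cos(73 deg) = 0.2924
sin(73 deg) = 0.9563
exp(theta*B) = 0.2924 + 0.9563*B


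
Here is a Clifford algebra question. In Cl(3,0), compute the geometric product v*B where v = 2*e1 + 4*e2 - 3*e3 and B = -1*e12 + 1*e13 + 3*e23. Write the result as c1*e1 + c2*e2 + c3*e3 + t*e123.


vB has grade-1 (vector) and grade-3 (trivector) parts: vB = (v _| B) + (v ^ B).
Vector part <vB>_1:
  e1: -v2*b12 - v3*b13 = -(4)*(-1) - (-3)*(1) = 7
  e2: v1*b12 - v3*b23 = (2)*(-1) - (-3)*(3) = 7
  e3: v1*b13 + v2*b23 = (2)*(1) + (4)*(3) = 14
Trivector part <vB>_3:
  e123: v1*b23 - v2*b13 + v3*b12 = (2)*(3) - (4)*(1) + (-3)*(-1) = 5
vB = 7*e1 + 7*e2 + 14*e3 + 5*e123


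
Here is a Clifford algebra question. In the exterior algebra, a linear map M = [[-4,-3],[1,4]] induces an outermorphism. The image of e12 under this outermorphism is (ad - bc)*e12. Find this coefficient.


The outermorphism of a linear map f sends e1^e2 to f(e1)^f(e2).
f(e1) = -4*e1 + 1*e2
f(e2) = -3*e1 + 4*e2
f(e1) ^ f(e2) = (-4*e1 + 1*e2) ^ (-3*e1 + 4*e2)
= (-4)*4*e12 + 1*(-3)*e21
= (-16 - (-3))*e12
= -13*e12
Coefficient = -13


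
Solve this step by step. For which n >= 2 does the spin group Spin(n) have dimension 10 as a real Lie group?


dim Spin(n) = dim so(n) = n(n-1)/2.
Solve n(n-1)/2 = 10, i.e. n^2 - n - 20 = 0.
Discriminant = 1 + 8*10 = 81
n = (1 + sqrt(81))/2 = (1 + 9)/2 = 5


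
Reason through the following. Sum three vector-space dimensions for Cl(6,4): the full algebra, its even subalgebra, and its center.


n = 6 + 4 = 10
Total dim = 2^10 = 1024
Even subalgebra dim = 2^9 = 512
n is even, so center dim = 1
Sum = 1024 + 512 + 1 = 1537


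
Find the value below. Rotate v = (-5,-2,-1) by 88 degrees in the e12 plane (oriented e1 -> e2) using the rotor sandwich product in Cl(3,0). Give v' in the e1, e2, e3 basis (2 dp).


Rotor R = cos(44deg) - sin(44deg)*e12
Rotation angle theta = 2 * 44 = 88 degrees in the e12 plane (e1 -> e2).
The component perpendicular to the plane (e3) is invariant: v'_3 = v3 = -1.00
cos(88deg) = 0.0349, sin(88deg) = 0.9994
v'_1 = v1*cos(theta) - v2*sin(theta) = -5*0.0349 - (-2)*0.9994 = 1.82
v'_2 = v1*sin(theta) + v2*cos(theta) = -5*0.9994 + (-2)*0.0349 = -5.07
v' = 1.82*e1 - 5.07*e2 - 1.00*e3


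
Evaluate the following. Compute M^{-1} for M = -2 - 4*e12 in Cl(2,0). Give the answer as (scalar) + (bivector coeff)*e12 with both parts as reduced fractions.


M = -2 - 4*e12, where e12^2 = -1.
Since M commutes with its reverse ~M = a - b*e12, M * ~M = a^2 - b^2*e12^2 = a^2 + b^2.
So M^{-1} = ~M / (a^2 + b^2) = (a - b*e12)/(a^2 + b^2).
a^2 + b^2 = 4 + 16 = 20
Scalar part = -2/20 = -1/10
Bivector coeff = 4/20 = 1/5
M^{-1} = -1/10 + 1/5*e12


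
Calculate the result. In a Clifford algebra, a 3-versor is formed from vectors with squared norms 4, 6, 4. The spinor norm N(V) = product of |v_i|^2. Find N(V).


Spinor norm N(V) = |v1|^2 * |v2|^2 * ... * |v3|^2
= 4 * 6 * 4
Running product: 4, 24, 96
N(V) = 96


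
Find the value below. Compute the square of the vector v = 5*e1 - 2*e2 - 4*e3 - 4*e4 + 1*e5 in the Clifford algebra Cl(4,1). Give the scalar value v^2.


v^2 = sum of c_i^2 * e_i^2
Positive signature terms (e_i^2 = +1): 5^2 + (-2)^2 + (-4)^2 + (-4)^2 = 61
Negative signature terms (e_j^2 = -1): 1^2 = 1
v^2 = 61 - 1 = 60


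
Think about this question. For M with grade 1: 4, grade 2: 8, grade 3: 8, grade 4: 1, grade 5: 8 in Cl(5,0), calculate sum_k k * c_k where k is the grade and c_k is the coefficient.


Grade-weighted sum = sum of grade_k * coefficient_k
1*4 = 4
2*8 = 16
3*8 = 24
4*1 = 4
5*8 = 40
Total = 4 + 16 + 24 + 4 + 40 = 88


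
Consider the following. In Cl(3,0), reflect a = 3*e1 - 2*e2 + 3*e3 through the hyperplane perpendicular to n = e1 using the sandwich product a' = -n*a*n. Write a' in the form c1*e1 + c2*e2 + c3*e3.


Reflection formula: a' = -n*a*n, with n = e1 (unit vector, n^2 = 1).
For reflection through hyperplane perp to e1:
The component along e1 flips sign, others stay.
a = (3, -2, 3)
a' = (-3, -2, 3)
a' = -3*e1 - 2*e2 + 3*e3


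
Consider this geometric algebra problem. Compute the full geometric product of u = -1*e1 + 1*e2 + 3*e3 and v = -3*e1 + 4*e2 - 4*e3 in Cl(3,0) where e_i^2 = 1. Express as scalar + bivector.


In Cl(3,0): e_i^2 = 1, e_ie_j = -e_je_i for i != j.
Scalar part = u . v = (-1)*(-3) + 1*4 + 3*(-4)
= 3 + 4 + (-12) = -5
e12 coeff = (-1)*4 - 1*(-3) = -4 - (-3) = -1
e13 coeff = (-1)*(-4) - 3*(-3) = 4 - (-9) = 13
e23 coeff = 1*(-4) - 3*4 = -4 - 12 = -16
uv = -5 - 1*e12 + 13*e13 - 16*e23


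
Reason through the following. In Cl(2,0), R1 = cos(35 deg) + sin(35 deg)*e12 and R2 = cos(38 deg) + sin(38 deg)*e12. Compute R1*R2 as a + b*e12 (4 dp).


Same-plane rotors commute and their half-angles add:
R1*R2 = cos(a1 + a2) + sin(a1 + a2)*e12.
a1 + a2 = 35 + 38 = 73 deg
cos(73 deg) = 0.2924
sin(73 deg) = 0.9563
R1*R2 = 0.2924 + 0.9563*e12


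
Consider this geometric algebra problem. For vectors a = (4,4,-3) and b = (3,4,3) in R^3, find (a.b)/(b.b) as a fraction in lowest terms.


Projection coefficient = (a . b) / (b . b)
a . b = 4*3 + 4*4 + (-3)*3
= 12 + 16 + (-9) = 19
b . b = 3^2 + 4^2 + 3^2
= 9 + 16 + 9 = 34
Coefficient = 19/34
In lowest terms: 19/34


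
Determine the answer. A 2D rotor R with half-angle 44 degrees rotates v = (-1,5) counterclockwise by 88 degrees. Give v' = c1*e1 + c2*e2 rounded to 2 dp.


Rotor R = cos(44deg) - sin(44deg)*e12
Rotation angle theta = 2 * 44 = 88 degrees
v' = R*v*~R rotates v by theta.
cos(88deg) = 0.0349, sin(88deg) = 0.9994
v'_1 = -1*cos(88deg) - 5*sin(88deg)
= -1*0.0349 - 5*0.9994
= -5.03
v'_2 = -1*sin(88deg) + 5*cos(88deg)
= -1*0.9994 + 5*0.0349
= -0.82
v' = -5.03*e1 - 0.82*e2


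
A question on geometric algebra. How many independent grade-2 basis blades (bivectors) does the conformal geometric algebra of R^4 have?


The conformal model of R^4 uses Cl(5,1) with m = 4 + 2 = 6 generators.
Number of grade-2 blades = C(m, 2) = C(6, 2)
= 6*5/2 = 15


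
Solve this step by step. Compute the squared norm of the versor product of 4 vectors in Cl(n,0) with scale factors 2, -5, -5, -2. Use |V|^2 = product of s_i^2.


Each vector v_i has |v_i|^2 = s_i^2
Squared scales: 2^2 = 4, (-5)^2 = 25, (-5)^2 = 25, (-2)^2 = 4
|V|^2 = 4 * 25 * 25 * 4
= 10000


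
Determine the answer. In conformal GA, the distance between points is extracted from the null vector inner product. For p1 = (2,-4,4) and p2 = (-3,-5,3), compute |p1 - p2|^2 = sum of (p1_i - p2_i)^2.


p1 - p2 = (5, 1, 1)
|p1 - p2|^2 = 5^2 + 1^2 + 1^2
= 25 + 1 + 1
= 27


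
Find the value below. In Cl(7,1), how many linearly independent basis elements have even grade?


Even subalgebra dimension = 2^(n-1)
n = 7 + 1 = 8
2^(8 - 1) = 2^7 = 128
Verification: sum of C(8,k) for even k = 1 + 28 + 70 + 28 + 1 = 128
Result = 128


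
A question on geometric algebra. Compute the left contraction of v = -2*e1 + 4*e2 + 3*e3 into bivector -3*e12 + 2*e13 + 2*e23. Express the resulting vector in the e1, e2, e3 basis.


Left contraction v _| B = <vB>_1 (grade-1 part of the geometric product vB).
Using e1_|e12 = e2, e2_|e12 = -e1, e1_|e13 = e3, e3_|e13 = -e1, e2_|e23 = e3, e3_|e23 = -e2:
e1 coeff: -v2*b12 - v3*b13 = -(4)*(-3) - (3)*(2) = 6
e2 coeff: v1*b12 - v3*b23 = (-2)*(-3) - (3)*(2) = 0
e3 coeff: v1*b13 + v2*b23 = (-2)*(2) + (4)*(2) = 4
v _| B = 6*e1 + 0*e2 + 4*e3


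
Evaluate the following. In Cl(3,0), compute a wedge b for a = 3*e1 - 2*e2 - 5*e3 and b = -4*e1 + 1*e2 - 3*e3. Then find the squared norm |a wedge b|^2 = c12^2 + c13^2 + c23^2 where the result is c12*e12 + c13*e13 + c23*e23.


a wedge b = (a1*b2 - a2*b1)*e12 + (a1*b3 - a3*b1)*e13 + (a2*b3 - a3*b2)*e23
e12 coeff: 3*1 - (-2)*(-4) = 3 - 8 = -5
e13 coeff: 3*(-3) - (-5)*(-4) = -9 - 20 = -29
e23 coeff: (-2)*(-3) - (-5)*1 = 6 - (-5) = 11
|a wedge b|^2 = (-5)^2 + (-29)^2 + 11^2
= 25 + 841 + 121
= 987


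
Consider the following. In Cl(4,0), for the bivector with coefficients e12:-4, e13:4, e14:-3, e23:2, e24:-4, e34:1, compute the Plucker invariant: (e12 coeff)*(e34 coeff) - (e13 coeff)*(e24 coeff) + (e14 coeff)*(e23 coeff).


Plucker relation: af - be + cd
a*f = (-4)*1 = -4
b*e = 4*(-4) = -16
c*d = (-3)*2 = -6
af - be + cd = -4 - (-16) + (-6)
= 6


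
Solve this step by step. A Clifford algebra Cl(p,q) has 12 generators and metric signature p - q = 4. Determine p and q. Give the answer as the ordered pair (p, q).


We need p + q = 12 and p - q = 4.
Adding: 2p = 12 + 4 = 16, so p = 8.
Then q = 12 - 8 = 4.
(p, q) = (8, 4)


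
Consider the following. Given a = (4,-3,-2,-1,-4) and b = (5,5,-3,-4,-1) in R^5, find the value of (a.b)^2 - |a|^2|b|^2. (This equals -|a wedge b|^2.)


a . b = 4*5 + (-3)*5 + (-2)*(-3) + (-1)*(-4) + (-4)*(-1)
= 20 + (-15) + 6 + 4 + 4 = 19
|a|^2 = 4^2 + (-3)^2 + (-2)^2 + (-1)^2 + (-4)^2 = 46
|b|^2 = 5^2 + 5^2 + (-3)^2 + (-4)^2 + (-1)^2 = 76
(a.b)^2 = 19^2 = 361
|a|^2 * |b|^2 = 46 * 76 = 3496
Result = 361 - 3496 = -3135


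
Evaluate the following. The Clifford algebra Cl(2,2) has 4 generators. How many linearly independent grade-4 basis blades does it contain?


Number of grade-k basis blades in Cl(p,q) with n = p + q is C(n, k).
n = 2 + 2 = 4
C(4, 4) = 4! / (4! * 0!)
= 24 / (24 * 1)
= 1


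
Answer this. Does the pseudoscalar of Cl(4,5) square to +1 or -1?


The pseudoscalar I = e1...e_n (product of all n generators) of Cl(p,q) satisfies I^2 = (-1)^(q + n(n-1)/2).
p = 4, q = 5, n = p + q = 9
n(n-1)/2 = 9 * 8 / 2 = 36
Exponent = q + n(n-1)/2 = 5 + 36 = 41
I^2 = (-1)^41 = -1


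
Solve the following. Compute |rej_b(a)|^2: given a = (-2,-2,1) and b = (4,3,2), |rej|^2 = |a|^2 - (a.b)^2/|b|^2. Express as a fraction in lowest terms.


|a|^2 = (-2)^2 + (-2)^2 + 1^2 = 9
|b|^2 = 4^2 + 3^2 + 2^2 = 29
a . b = (-2)*4 + (-2)*3 + 1*2 = -12
(a.b)^2 = (-12)^2 = 144
|rej|^2 = 9 - 144/29
= (261 - 144)/29
= 117/29
In lowest terms: 117/29


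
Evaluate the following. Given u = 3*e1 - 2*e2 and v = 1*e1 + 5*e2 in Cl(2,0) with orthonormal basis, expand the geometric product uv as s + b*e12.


Expand: (3*e1 - 2*e2)(1*e1 + 5*e2)
= 3*1*e1e1 + 3*5*e1e2 + (-2)*1*e2e1 + (-2)*5*e2e2
Using e1^2 = e2^2 = 1, e2e1 = -e1e2:
Scalar part s = 3*1 + (-2)*5 = 3 + (-10) = -7
Bivector part b = 3*5 - (-2)*1 = 15 - (-2) = 17
uv = -7 + 17*e12


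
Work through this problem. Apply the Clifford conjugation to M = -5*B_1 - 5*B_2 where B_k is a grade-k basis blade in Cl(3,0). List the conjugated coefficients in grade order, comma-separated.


Clifford conjugate sign for grade k: (-1)^(k(k+1)/2)
Grade 1: (-1)^(1*2/2) = (-1)^1 = -1, coeff -5 -> 5
Grade 2: (-1)^(2*3/2) = (-1)^3 = -1, coeff -5 -> 5
Conjugated coefficients: 5, 5


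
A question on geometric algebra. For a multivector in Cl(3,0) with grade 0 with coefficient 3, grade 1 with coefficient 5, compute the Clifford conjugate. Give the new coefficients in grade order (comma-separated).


Clifford conjugate sign for grade k: (-1)^(k(k+1)/2)
Grade 0: (-1)^(0*1/2) = (-1)^0 = 1, coeff 3 -> 3
Grade 1: (-1)^(1*2/2) = (-1)^1 = -1, coeff 5 -> -5
Conjugated coefficients: 3, -5


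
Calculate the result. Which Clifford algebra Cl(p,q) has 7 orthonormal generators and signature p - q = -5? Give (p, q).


We need p + q = 7 and p - q = -5.
Adding: 2p = 7 + (-5) = 2, so p = 1.
Then q = 7 - 1 = 6.
(p, q) = (1, 6)


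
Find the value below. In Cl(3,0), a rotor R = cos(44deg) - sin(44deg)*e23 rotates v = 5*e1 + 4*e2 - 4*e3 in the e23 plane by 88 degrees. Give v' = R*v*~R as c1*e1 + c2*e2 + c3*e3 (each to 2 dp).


Rotor R = cos(44deg) - sin(44deg)*e23
Rotation angle theta = 2 * 44 = 88 degrees in the e23 plane (e2 -> e3).
The component perpendicular to the plane (e1) is invariant: v'_1 = v1 = 5.00
cos(88deg) = 0.0349, sin(88deg) = 0.9994
v'_2 = v2*cos(theta) - v3*sin(theta) = 4*0.0349 - (-4)*0.9994 = 4.14
v'_3 = v2*sin(theta) + v3*cos(theta) = 4*0.9994 + (-4)*0.0349 = 3.86
v' = 5.00*e1 + 4.14*e2 + 3.86*e3


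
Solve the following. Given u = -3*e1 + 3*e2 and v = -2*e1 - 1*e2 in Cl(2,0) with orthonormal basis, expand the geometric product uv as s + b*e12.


Expand: (-3*e1 + 3*e2)(-2*e1 - 1*e2)
= (-3)*(-2)*e1e1 + (-3)*(-1)*e1e2 + 3*(-2)*e2e1 + 3*(-1)*e2e2
Using e1^2 = e2^2 = 1, e2e1 = -e1e2:
Scalar part s = (-3)*(-2) + 3*(-1) = 6 + (-3) = 3
Bivector part b = (-3)*(-1) - 3*(-2) = 3 - (-6) = 9
uv = 3 + 9*e12


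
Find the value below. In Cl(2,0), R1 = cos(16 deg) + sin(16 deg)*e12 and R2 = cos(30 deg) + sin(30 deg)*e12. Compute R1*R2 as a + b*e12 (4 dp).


Same-plane rotors commute and their half-angles add:
R1*R2 = cos(a1 + a2) + sin(a1 + a2)*e12.
a1 + a2 = 16 + 30 = 46 deg
cos(46 deg) = 0.6947
sin(46 deg) = 0.7193
R1*R2 = 0.6947 + 0.7193*e12


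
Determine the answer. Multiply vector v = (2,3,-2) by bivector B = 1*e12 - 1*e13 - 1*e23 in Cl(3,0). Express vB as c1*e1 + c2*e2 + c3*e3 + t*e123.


vB has grade-1 (vector) and grade-3 (trivector) parts: vB = (v _| B) + (v ^ B).
Vector part <vB>_1:
  e1: -v2*b12 - v3*b13 = -(3)*(1) - (-2)*(-1) = -5
  e2: v1*b12 - v3*b23 = (2)*(1) - (-2)*(-1) = 0
  e3: v1*b13 + v2*b23 = (2)*(-1) + (3)*(-1) = -5
Trivector part <vB>_3:
  e123: v1*b23 - v2*b13 + v3*b12 = (2)*(-1) - (3)*(-1) + (-2)*(1) = -1
vB = -5*e1 + 0*e2 - 5*e3 - 1*e123


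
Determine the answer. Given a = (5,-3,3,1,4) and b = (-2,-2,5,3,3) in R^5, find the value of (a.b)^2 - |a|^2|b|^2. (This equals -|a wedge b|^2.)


a . b = 5*(-2) + (-3)*(-2) + 3*5 + 1*3 + 4*3
= -10 + 6 + 15 + 3 + 12 = 26
|a|^2 = 5^2 + (-3)^2 + 3^2 + 1^2 + 4^2 = 60
|b|^2 = (-2)^2 + (-2)^2 + 5^2 + 3^2 + 3^2 = 51
(a.b)^2 = 26^2 = 676
|a|^2 * |b|^2 = 60 * 51 = 3060
Result = 676 - 3060 = -2384


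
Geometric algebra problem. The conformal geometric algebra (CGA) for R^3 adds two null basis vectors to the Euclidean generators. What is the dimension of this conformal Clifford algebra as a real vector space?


The conformal model of R^3 uses Cl(4,1): the 3 Euclidean generators plus two extra orthogonal generators e+ (e+^2 = +1) and e- (e-^2 = -1), from which the null vectors e0, einf are built.
Number of generators m = 3 + 2 = 5.
dim Cl(p,q) = 2^m = 2^5 = 32


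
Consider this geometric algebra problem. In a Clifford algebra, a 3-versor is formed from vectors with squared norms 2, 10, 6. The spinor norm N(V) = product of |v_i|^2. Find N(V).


Spinor norm N(V) = |v1|^2 * |v2|^2 * ... * |v3|^2
= 2 * 10 * 6
Running product: 2, 20, 120
N(V) = 120


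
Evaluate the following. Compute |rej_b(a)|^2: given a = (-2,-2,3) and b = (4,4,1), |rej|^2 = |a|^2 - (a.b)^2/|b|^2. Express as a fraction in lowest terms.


|a|^2 = (-2)^2 + (-2)^2 + 3^2 = 17
|b|^2 = 4^2 + 4^2 + 1^2 = 33
a . b = (-2)*4 + (-2)*4 + 3*1 = -13
(a.b)^2 = (-13)^2 = 169
|rej|^2 = 17 - 169/33
= (561 - 169)/33
= 392/33
In lowest terms: 392/33


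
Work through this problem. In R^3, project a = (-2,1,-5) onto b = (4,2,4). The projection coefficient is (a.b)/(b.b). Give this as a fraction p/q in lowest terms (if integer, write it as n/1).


Projection coefficient = (a . b) / (b . b)
a . b = (-2)*4 + 1*2 + (-5)*4
= -8 + 2 + (-20) = -26
b . b = 4^2 + 2^2 + 4^2
= 16 + 4 + 16 = 36
Coefficient = -26/36
In lowest terms: -13/18


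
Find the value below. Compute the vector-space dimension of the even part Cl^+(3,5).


Even subalgebra dimension = 2^(n-1)
n = 3 + 5 = 8
2^(8 - 1) = 2^7 = 128
Verification: sum of C(8,k) for even k = 1 + 28 + 70 + 28 + 1 = 128
Result = 128


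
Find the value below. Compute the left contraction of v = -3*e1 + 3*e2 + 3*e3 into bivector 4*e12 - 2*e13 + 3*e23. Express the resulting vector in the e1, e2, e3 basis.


Left contraction v _| B = <vB>_1 (grade-1 part of the geometric product vB).
Using e1_|e12 = e2, e2_|e12 = -e1, e1_|e13 = e3, e3_|e13 = -e1, e2_|e23 = e3, e3_|e23 = -e2:
e1 coeff: -v2*b12 - v3*b13 = -(3)*(4) - (3)*(-2) = -6
e2 coeff: v1*b12 - v3*b23 = (-3)*(4) - (3)*(3) = -21
e3 coeff: v1*b13 + v2*b23 = (-3)*(-2) + (3)*(3) = 15
v _| B = -6*e1 - 21*e2 + 15*e3


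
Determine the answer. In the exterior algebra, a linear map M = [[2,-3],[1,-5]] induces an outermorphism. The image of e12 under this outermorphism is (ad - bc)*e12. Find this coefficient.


The outermorphism of a linear map f sends e1^e2 to f(e1)^f(e2).
f(e1) = 2*e1 + 1*e2
f(e2) = -3*e1 - 5*e2
f(e1) ^ f(e2) = (2*e1 + 1*e2) ^ (-3*e1 - 5*e2)
= 2*(-5)*e12 + 1*(-3)*e21
= (-10 - (-3))*e12
= -7*e12
Coefficient = -7


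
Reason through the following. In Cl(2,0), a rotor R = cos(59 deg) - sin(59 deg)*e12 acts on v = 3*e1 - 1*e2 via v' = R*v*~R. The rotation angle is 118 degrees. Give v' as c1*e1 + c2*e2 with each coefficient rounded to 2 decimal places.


Rotor R = cos(59deg) - sin(59deg)*e12
Rotation angle theta = 2 * 59 = 118 degrees
v' = R*v*~R rotates v by theta.
cos(118deg) = -0.4695, sin(118deg) = 0.8829
v'_1 = 3*cos(118deg) - (-1)*sin(118deg)
= 3*(-0.4695) - (-1)*0.8829
= -0.53
v'_2 = 3*sin(118deg) + (-1)*cos(118deg)
= 3*0.8829 + (-1)*(-0.4695)
= 3.12
v' = -0.53*e1 + 3.12*e2


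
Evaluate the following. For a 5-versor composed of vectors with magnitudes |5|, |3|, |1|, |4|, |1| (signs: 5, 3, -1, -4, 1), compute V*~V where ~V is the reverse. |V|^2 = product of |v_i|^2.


Each vector v_i has |v_i|^2 = s_i^2
Squared scales: 5^2 = 25, 3^2 = 9, (-1)^2 = 1, (-4)^2 = 16, 1^2 = 1
|V|^2 = 25 * 9 * 1 * 16 * 1
= 3600


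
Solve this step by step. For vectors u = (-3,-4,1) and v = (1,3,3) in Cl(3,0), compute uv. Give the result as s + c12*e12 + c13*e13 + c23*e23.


In Cl(3,0): e_i^2 = 1, e_ie_j = -e_je_i for i != j.
Scalar part = u . v = (-3)*1 + (-4)*3 + 1*3
= -3 + (-12) + 3 = -12
e12 coeff = (-3)*3 - (-4)*1 = -9 - (-4) = -5
e13 coeff = (-3)*3 - 1*1 = -9 - 1 = -10
e23 coeff = (-4)*3 - 1*3 = -12 - 3 = -15
uv = -12 - 5*e12 - 10*e13 - 15*e23


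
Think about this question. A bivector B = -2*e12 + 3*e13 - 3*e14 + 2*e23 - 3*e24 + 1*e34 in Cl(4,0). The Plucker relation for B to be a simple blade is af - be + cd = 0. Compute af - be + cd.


Plucker relation: af - be + cd
a*f = (-2)*1 = -2
b*e = 3*(-3) = -9
c*d = (-3)*2 = -6
af - be + cd = -2 - (-9) + (-6)
= 1


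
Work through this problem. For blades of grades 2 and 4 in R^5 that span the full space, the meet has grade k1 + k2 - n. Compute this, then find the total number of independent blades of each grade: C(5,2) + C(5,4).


Meet grade = grade(A) + grade(B) - n
= 2 + 4 - 5 = 1
C(5,2) = 10
C(5,4) = 5
dim_A + dim_B = 10 + 5 = 15


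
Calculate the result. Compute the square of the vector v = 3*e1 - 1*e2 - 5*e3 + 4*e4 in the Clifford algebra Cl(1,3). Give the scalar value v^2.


v^2 = sum of c_i^2 * e_i^2
Positive signature terms (e_i^2 = +1): 3^2 = 9
Negative signature terms (e_j^2 = -1): (-1)^2 + (-5)^2 + 4^2 = 42
v^2 = 9 - 42 = -33


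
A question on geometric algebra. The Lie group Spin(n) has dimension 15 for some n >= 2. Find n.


dim Spin(n) = dim so(n) = n(n-1)/2.
Solve n(n-1)/2 = 15, i.e. n^2 - n - 30 = 0.
Discriminant = 1 + 8*15 = 121
n = (1 + sqrt(121))/2 = (1 + 11)/2 = 6


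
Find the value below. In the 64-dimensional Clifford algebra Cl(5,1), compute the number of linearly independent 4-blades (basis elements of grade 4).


Number of grade-k basis blades in Cl(p,q) with n = p + q is C(n, k).
n = 5 + 1 = 6
C(6, 4) = 6! / (4! * 2!)
= 720 / (24 * 2)
= 15


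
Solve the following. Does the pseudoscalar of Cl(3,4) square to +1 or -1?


The pseudoscalar I = e1...e_n (product of all n generators) of Cl(p,q) satisfies I^2 = (-1)^(q + n(n-1)/2).
p = 3, q = 4, n = p + q = 7
n(n-1)/2 = 7 * 6 / 2 = 21
Exponent = q + n(n-1)/2 = 4 + 21 = 25
I^2 = (-1)^25 = -1


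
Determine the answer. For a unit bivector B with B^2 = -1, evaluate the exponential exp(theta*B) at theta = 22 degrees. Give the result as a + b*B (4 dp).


For a unit bivector B with B^2 = -1, the exponential series gives
e^(theta*B) = cos(theta) + sin(theta)*B (the GA analogue of Euler's formula).
theta = 22 degrees = 0.383972 rad
cos(22 deg) = 0.9272
sin(22 deg) = 0.3746
exp(theta*B) = 0.9272 + 0.3746*B


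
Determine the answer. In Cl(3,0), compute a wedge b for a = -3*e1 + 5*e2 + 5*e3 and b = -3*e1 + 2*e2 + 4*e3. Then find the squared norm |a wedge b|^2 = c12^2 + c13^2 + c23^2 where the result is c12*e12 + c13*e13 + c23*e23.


a wedge b = (a1*b2 - a2*b1)*e12 + (a1*b3 - a3*b1)*e13 + (a2*b3 - a3*b2)*e23
e12 coeff: (-3)*2 - 5*(-3) = -6 - (-15) = 9
e13 coeff: (-3)*4 - 5*(-3) = -12 - (-15) = 3
e23 coeff: 5*4 - 5*2 = 20 - 10 = 10
|a wedge b|^2 = 9^2 + 3^2 + 10^2
= 81 + 9 + 100
= 190


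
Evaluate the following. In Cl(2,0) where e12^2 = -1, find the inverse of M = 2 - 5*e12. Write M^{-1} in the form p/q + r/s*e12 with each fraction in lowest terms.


M = 2 - 5*e12, where e12^2 = -1.
Since M commutes with its reverse ~M = a - b*e12, M * ~M = a^2 - b^2*e12^2 = a^2 + b^2.
So M^{-1} = ~M / (a^2 + b^2) = (a - b*e12)/(a^2 + b^2).
a^2 + b^2 = 4 + 25 = 29
Scalar part = 2/29 = 2/29
Bivector coeff = 5/29 = 5/29
M^{-1} = 2/29 + 5/29*e12


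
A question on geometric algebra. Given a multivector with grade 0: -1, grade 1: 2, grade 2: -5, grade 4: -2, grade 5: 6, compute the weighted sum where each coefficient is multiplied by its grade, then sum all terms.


Grade-weighted sum = sum of grade_k * coefficient_k
0*(-1) = 0
1*2 = 2
2*(-5) = -10
4*(-2) = -8
5*6 = 30
Total = 0 + 2 + (-10) + (-8) + 30 = 14


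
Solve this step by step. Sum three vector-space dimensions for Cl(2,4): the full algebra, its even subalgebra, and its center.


n = 2 + 4 = 6
Total dim = 2^6 = 64
Even subalgebra dim = 2^5 = 32
n is even, so center dim = 1
Sum = 64 + 32 + 1 = 97


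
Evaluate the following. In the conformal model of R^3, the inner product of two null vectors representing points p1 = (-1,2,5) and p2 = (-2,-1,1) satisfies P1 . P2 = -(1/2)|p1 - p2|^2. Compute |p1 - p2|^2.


p1 - p2 = (1, 3, 4)
|p1 - p2|^2 = 1^2 + 3^2 + 4^2
= 1 + 9 + 16
= 26


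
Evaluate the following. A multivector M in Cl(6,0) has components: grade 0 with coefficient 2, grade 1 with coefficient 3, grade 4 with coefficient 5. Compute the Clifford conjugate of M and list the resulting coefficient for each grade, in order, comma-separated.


Clifford conjugate sign for grade k: (-1)^(k(k+1)/2)
Grade 0: (-1)^(0*1/2) = (-1)^0 = 1, coeff 2 -> 2
Grade 1: (-1)^(1*2/2) = (-1)^1 = -1, coeff 3 -> -3
Grade 4: (-1)^(4*5/2) = (-1)^10 = 1, coeff 5 -> 5
Conjugated coefficients: 2, -3, 5


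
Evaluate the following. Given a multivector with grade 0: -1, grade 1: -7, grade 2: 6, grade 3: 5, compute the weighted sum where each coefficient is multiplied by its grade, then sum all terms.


Grade-weighted sum = sum of grade_k * coefficient_k
0*(-1) = 0
1*(-7) = -7
2*6 = 12
3*5 = 15
Total = 0 + (-7) + 12 + 15 = 20


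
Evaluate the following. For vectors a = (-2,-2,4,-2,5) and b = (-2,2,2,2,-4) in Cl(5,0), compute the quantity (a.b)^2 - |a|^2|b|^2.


a . b = (-2)*(-2) + (-2)*2 + 4*2 + (-2)*2 + 5*(-4)
= 4 + (-4) + 8 + (-4) + (-20) = -16
|a|^2 = (-2)^2 + (-2)^2 + 4^2 + (-2)^2 + 5^2 = 53
|b|^2 = (-2)^2 + 2^2 + 2^2 + 2^2 + (-4)^2 = 32
(a.b)^2 = (-16)^2 = 256
|a|^2 * |b|^2 = 53 * 32 = 1696
Result = 256 - 1696 = -1440


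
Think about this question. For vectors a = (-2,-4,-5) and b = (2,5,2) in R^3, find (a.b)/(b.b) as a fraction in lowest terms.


Projection coefficient = (a . b) / (b . b)
a . b = (-2)*2 + (-4)*5 + (-5)*2
= -4 + (-20) + (-10) = -34
b . b = 2^2 + 5^2 + 2^2
= 4 + 25 + 4 = 33
Coefficient = -34/33
In lowest terms: -34/33


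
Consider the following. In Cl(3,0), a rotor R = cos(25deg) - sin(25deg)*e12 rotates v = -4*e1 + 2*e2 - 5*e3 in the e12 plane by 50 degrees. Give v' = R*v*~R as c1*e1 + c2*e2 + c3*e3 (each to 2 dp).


Rotor R = cos(25deg) - sin(25deg)*e12
Rotation angle theta = 2 * 25 = 50 degrees in the e12 plane (e1 -> e2).
The component perpendicular to the plane (e3) is invariant: v'_3 = v3 = -5.00
cos(50deg) = 0.6428, sin(50deg) = 0.7660
v'_1 = v1*cos(theta) - v2*sin(theta) = -4*0.6428 - 2*0.7660 = -4.10
v'_2 = v1*sin(theta) + v2*cos(theta) = -4*0.7660 + 2*0.6428 = -1.78
v' = -4.10*e1 - 1.78*e2 - 5.00*e3


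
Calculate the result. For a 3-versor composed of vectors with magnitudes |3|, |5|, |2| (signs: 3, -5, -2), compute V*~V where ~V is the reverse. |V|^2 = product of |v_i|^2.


Each vector v_i has |v_i|^2 = s_i^2
Squared scales: 3^2 = 9, (-5)^2 = 25, (-2)^2 = 4
|V|^2 = 9 * 25 * 4
= 900


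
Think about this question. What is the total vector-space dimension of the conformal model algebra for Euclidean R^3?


The conformal model of R^3 uses Cl(4,1): the 3 Euclidean generators plus two extra orthogonal generators e+ (e+^2 = +1) and e- (e-^2 = -1), from which the null vectors e0, einf are built.
Number of generators m = 3 + 2 = 5.
dim Cl(p,q) = 2^m = 2^5 = 32


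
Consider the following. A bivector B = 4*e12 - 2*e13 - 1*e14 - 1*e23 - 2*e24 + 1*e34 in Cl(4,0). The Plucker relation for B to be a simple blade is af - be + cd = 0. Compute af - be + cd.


Plucker relation: af - be + cd
a*f = 4*1 = 4
b*e = (-2)*(-2) = 4
c*d = (-1)*(-1) = 1
af - be + cd = 4 - 4 + 1
= 1


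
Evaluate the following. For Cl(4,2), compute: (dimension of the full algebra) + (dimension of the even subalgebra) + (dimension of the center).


n = 4 + 2 = 6
Total dim = 2^6 = 64
Even subalgebra dim = 2^5 = 32
n is even, so center dim = 1
Sum = 64 + 32 + 1 = 97


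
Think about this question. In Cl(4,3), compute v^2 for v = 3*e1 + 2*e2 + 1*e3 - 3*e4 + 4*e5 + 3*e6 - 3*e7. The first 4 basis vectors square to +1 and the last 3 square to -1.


v^2 = sum of c_i^2 * e_i^2
Positive signature terms (e_i^2 = +1): 3^2 + 2^2 + 1^2 + (-3)^2 = 23
Negative signature terms (e_j^2 = -1): 4^2 + 3^2 + (-3)^2 = 34
v^2 = 23 - 34 = -11


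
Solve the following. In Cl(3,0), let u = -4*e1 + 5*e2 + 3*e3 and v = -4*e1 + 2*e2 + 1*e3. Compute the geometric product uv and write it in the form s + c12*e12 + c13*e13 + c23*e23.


In Cl(3,0): e_i^2 = 1, e_ie_j = -e_je_i for i != j.
Scalar part = u . v = (-4)*(-4) + 5*2 + 3*1
= 16 + 10 + 3 = 29
e12 coeff = (-4)*2 - 5*(-4) = -8 - (-20) = 12
e13 coeff = (-4)*1 - 3*(-4) = -4 - (-12) = 8
e23 coeff = 5*1 - 3*2 = 5 - 6 = -1
uv = 29 + 12*e12 + 8*e13 - 1*e23


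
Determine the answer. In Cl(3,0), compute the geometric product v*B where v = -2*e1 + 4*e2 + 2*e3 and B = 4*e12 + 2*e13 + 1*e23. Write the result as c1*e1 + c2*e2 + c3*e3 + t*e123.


vB has grade-1 (vector) and grade-3 (trivector) parts: vB = (v _| B) + (v ^ B).
Vector part <vB>_1:
  e1: -v2*b12 - v3*b13 = -(4)*(4) - (2)*(2) = -20
  e2: v1*b12 - v3*b23 = (-2)*(4) - (2)*(1) = -10
  e3: v1*b13 + v2*b23 = (-2)*(2) + (4)*(1) = 0
Trivector part <vB>_3:
  e123: v1*b23 - v2*b13 + v3*b12 = (-2)*(1) - (4)*(2) + (2)*(4) = -2
vB = -20*e1 - 10*e2 + 0*e3 - 2*e123


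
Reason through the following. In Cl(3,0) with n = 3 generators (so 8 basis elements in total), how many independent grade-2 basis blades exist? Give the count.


Number of grade-k basis blades in Cl(p,q) with n = p + q is C(n, k).
n = 3 + 0 = 3
C(3, 2) = 3! / (2! * 1!)
= 6 / (2 * 1)
= 3


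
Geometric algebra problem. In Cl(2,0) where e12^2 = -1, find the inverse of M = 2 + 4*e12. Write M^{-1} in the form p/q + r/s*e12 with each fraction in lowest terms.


M = 2 + 4*e12, where e12^2 = -1.
Since M commutes with its reverse ~M = a - b*e12, M * ~M = a^2 - b^2*e12^2 = a^2 + b^2.
So M^{-1} = ~M / (a^2 + b^2) = (a - b*e12)/(a^2 + b^2).
a^2 + b^2 = 4 + 16 = 20
Scalar part = 2/20 = 1/10
Bivector coeff = -4/20 = -1/5
M^{-1} = 1/10 - 1/5*e12


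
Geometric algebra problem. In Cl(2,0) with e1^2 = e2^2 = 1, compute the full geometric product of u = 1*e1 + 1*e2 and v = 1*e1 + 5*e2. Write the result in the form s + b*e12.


Expand: (1*e1 + 1*e2)(1*e1 + 5*e2)
= 1*1*e1e1 + 1*5*e1e2 + 1*1*e2e1 + 1*5*e2e2
Using e1^2 = e2^2 = 1, e2e1 = -e1e2:
Scalar part s = 1*1 + 1*5 = 1 + 5 = 6
Bivector part b = 1*5 - 1*1 = 5 - 1 = 4
uv = 6 + 4*e12
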